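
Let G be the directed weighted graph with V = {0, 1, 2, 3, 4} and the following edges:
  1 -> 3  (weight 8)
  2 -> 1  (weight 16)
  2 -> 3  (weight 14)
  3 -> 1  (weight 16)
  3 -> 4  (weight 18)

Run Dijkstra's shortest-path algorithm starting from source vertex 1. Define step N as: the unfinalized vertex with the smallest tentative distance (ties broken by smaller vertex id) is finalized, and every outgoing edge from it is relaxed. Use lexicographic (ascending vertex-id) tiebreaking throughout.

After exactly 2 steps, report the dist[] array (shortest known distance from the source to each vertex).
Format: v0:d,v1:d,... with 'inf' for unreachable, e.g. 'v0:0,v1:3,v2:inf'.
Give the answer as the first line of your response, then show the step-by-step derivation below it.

v0:inf,v1:0,v2:inf,v3:8,v4:26

step 1: dist = v0:inf,v1:0,v2:inf,v3:8,v4:inf
step 2: dist = v0:inf,v1:0,v2:inf,v3:8,v4:26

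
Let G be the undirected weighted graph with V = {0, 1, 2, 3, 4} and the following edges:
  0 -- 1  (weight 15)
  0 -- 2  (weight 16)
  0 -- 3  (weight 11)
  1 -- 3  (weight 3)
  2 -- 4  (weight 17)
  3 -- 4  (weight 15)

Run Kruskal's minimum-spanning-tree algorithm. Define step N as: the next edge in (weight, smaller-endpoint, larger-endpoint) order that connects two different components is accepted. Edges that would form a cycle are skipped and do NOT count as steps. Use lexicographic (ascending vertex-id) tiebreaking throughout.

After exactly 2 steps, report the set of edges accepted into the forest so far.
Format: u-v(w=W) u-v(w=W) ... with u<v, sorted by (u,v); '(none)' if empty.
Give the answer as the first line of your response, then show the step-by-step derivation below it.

0-3(w=11) 1-3(w=3)

step 1: add edge 1-3 (w=3); MST = {1-3(w=3)}
step 2: add edge 0-3 (w=11); MST = {0-3(w=11) 1-3(w=3)}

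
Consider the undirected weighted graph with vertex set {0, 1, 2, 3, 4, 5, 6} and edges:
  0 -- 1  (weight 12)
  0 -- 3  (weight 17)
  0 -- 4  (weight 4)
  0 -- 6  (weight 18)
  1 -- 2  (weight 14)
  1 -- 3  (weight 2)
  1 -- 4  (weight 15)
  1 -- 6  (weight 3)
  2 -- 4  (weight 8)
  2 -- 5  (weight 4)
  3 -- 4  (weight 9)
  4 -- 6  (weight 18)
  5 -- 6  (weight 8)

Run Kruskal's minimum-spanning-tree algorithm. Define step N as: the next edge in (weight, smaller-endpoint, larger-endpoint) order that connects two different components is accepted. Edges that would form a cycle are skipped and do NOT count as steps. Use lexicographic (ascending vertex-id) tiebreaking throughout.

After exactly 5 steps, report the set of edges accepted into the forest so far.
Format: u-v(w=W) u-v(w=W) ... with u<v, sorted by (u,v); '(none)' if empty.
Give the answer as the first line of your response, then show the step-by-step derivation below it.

0-4(w=4) 1-3(w=2) 1-6(w=3) 2-4(w=8) 2-5(w=4)

step 1: add edge 1-3 (w=2); MST = {1-3(w=2)}
step 2: add edge 1-6 (w=3); MST = {1-3(w=2) 1-6(w=3)}
step 3: add edge 0-4 (w=4); MST = {0-4(w=4) 1-3(w=2) 1-6(w=3)}
step 4: add edge 2-5 (w=4); MST = {0-4(w=4) 1-3(w=2) 1-6(w=3) 2-5(w=4)}
step 5: add edge 2-4 (w=8); MST = {0-4(w=4) 1-3(w=2) 1-6(w=3) 2-4(w=8) 2-5(w=4)}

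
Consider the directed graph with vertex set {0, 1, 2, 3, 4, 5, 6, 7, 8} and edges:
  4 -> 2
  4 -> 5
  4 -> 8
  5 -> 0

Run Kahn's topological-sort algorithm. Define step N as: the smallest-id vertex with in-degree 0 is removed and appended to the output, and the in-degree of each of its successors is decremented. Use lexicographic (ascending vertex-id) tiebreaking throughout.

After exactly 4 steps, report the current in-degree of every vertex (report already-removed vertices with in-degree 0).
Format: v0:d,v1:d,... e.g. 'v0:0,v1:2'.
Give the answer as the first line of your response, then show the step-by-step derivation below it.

v0:1,v1:0,v2:0,v3:0,v4:0,v5:0,v6:0,v7:0,v8:0

step 1: output 1; order=[1]; indeg=(1,0,1,0,0,1,0,0,1)
step 2: output 3; order=[1,3]; indeg=(1,0,1,0,0,1,0,0,1)
step 3: output 4; order=[1,3,4]; indeg=(1,0,0,0,0,0,0,0,0)
step 4: output 2; order=[1,3,4,2]; indeg=(1,0,0,0,0,0,0,0,0)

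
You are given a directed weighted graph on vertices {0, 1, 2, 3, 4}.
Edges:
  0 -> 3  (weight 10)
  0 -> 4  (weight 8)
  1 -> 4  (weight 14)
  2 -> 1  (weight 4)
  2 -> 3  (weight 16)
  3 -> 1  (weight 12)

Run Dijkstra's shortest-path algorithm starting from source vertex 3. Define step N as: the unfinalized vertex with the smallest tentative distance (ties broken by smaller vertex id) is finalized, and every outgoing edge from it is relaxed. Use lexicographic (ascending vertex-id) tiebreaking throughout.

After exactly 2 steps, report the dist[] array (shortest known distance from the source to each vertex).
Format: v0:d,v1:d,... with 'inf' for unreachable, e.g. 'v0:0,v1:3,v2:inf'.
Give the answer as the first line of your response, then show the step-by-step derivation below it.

v0:inf,v1:12,v2:inf,v3:0,v4:26

step 1: dist = v0:inf,v1:12,v2:inf,v3:0,v4:inf
step 2: dist = v0:inf,v1:12,v2:inf,v3:0,v4:26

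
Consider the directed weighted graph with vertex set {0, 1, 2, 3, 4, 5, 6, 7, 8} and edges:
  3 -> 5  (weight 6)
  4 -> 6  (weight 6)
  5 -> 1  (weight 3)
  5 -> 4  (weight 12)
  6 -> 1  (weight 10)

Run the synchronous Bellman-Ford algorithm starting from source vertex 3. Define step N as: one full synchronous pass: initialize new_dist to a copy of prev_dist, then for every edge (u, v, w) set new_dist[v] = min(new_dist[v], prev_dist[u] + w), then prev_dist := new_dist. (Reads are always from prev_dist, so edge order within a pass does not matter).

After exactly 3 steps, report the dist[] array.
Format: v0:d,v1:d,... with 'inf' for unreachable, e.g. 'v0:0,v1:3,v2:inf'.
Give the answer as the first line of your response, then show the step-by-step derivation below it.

v0:inf,v1:9,v2:inf,v3:0,v4:18,v5:6,v6:24,v7:inf,v8:inf

step 1: dist = v0:inf,v1:inf,v2:inf,v3:0,v4:inf,v5:6,v6:inf,v7:inf,v8:inf
step 2: dist = v0:inf,v1:9,v2:inf,v3:0,v4:18,v5:6,v6:inf,v7:inf,v8:inf
step 3: dist = v0:inf,v1:9,v2:inf,v3:0,v4:18,v5:6,v6:24,v7:inf,v8:inf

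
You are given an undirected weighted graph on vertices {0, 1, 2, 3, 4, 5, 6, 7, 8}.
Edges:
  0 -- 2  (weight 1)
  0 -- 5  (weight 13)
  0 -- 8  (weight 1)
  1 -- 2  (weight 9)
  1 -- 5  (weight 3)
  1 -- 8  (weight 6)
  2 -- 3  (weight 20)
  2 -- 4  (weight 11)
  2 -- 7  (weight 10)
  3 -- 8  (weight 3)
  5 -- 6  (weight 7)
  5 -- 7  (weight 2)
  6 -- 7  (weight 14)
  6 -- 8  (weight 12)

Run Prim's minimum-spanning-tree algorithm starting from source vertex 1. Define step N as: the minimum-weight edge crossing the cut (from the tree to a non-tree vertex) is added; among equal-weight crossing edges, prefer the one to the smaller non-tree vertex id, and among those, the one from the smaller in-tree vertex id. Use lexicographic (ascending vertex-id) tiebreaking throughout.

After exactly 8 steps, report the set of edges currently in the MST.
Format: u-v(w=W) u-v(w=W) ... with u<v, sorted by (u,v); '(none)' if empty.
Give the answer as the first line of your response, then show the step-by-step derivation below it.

0-2(w=1) 0-8(w=1) 1-5(w=3) 1-8(w=6) 2-4(w=11) 3-8(w=3) 5-6(w=7) 5-7(w=2)

step 1: add edge 1-5 (w=3); MST = {1-5(w=3)}
step 2: add edge 5-7 (w=2); MST = {1-5(w=3) 5-7(w=2)}
step 3: add edge 1-8 (w=6); MST = {1-5(w=3) 1-8(w=6) 5-7(w=2)}
step 4: add edge 0-8 (w=1); MST = {0-8(w=1) 1-5(w=3) 1-8(w=6) 5-7(w=2)}
step 5: add edge 0-2 (w=1); MST = {0-2(w=1) 0-8(w=1) 1-5(w=3) 1-8(w=6) 5-7(w=2)}
step 6: add edge 3-8 (w=3); MST = {0-2(w=1) 0-8(w=1) 1-5(w=3) 1-8(w=6) 3-8(w=3) 5-7(w=2)}
step 7: add edge 5-6 (w=7); MST = {0-2(w=1) 0-8(w=1) 1-5(w=3) 1-8(w=6) 3-8(w=3) 5-6(w=7) 5-7(w=2)}
step 8: add edge 2-4 (w=11); MST = {0-2(w=1) 0-8(w=1) 1-5(w=3) 1-8(w=6) 2-4(w=11) 3-8(w=3) 5-6(w=7) 5-7(w=2)}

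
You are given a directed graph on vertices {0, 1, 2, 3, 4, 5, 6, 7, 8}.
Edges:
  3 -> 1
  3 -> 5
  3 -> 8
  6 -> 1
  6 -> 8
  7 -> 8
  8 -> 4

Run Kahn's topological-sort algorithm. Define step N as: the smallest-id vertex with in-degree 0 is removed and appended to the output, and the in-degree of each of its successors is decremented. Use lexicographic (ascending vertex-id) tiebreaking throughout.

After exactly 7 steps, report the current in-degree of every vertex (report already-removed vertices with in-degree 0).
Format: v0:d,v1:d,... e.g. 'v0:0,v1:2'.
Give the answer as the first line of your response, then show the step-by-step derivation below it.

v0:0,v1:0,v2:0,v3:0,v4:1,v5:0,v6:0,v7:0,v8:0

step 1: output 0; order=[0]; indeg=(0,2,0,0,1,1,0,0,3)
step 2: output 2; order=[0,2]; indeg=(0,2,0,0,1,1,0,0,3)
step 3: output 3; order=[0,2,3]; indeg=(0,1,0,0,1,0,0,0,2)
step 4: output 5; order=[0,2,3,5]; indeg=(0,1,0,0,1,0,0,0,2)
step 5: output 6; order=[0,2,3,5,6]; indeg=(0,0,0,0,1,0,0,0,1)
step 6: output 1; order=[0,2,3,5,6,1]; indeg=(0,0,0,0,1,0,0,0,1)
step 7: output 7; order=[0,2,3,5,6,1,7]; indeg=(0,0,0,0,1,0,0,0,0)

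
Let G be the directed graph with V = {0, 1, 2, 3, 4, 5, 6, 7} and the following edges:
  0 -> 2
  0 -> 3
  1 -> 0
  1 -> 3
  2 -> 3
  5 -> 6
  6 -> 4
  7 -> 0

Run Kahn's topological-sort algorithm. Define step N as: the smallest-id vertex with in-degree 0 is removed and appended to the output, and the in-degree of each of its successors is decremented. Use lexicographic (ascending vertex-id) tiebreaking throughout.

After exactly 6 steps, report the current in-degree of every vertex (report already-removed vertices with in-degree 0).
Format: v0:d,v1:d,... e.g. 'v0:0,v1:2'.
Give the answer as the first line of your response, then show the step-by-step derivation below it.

v0:0,v1:0,v2:0,v3:1,v4:0,v5:0,v6:0,v7:0

step 1: output 1; order=[1]; indeg=(1,0,1,2,1,0,1,0)
step 2: output 5; order=[1,5]; indeg=(1,0,1,2,1,0,0,0)
step 3: output 6; order=[1,5,6]; indeg=(1,0,1,2,0,0,0,0)
step 4: output 4; order=[1,5,6,4]; indeg=(1,0,1,2,0,0,0,0)
step 5: output 7; order=[1,5,6,4,7]; indeg=(0,0,1,2,0,0,0,0)
step 6: output 0; order=[1,5,6,4,7,0]; indeg=(0,0,0,1,0,0,0,0)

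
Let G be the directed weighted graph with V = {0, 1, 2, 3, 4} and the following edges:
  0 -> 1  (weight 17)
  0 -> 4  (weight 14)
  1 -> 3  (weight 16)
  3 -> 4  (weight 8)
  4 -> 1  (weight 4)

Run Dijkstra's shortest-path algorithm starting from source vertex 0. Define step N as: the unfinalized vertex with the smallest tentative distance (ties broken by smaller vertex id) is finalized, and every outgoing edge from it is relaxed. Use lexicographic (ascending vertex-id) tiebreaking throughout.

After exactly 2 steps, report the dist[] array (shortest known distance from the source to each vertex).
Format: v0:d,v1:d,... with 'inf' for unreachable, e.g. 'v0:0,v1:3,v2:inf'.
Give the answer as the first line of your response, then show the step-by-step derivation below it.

v0:0,v1:17,v2:inf,v3:inf,v4:14

step 1: dist = v0:0,v1:17,v2:inf,v3:inf,v4:14
step 2: dist = v0:0,v1:17,v2:inf,v3:inf,v4:14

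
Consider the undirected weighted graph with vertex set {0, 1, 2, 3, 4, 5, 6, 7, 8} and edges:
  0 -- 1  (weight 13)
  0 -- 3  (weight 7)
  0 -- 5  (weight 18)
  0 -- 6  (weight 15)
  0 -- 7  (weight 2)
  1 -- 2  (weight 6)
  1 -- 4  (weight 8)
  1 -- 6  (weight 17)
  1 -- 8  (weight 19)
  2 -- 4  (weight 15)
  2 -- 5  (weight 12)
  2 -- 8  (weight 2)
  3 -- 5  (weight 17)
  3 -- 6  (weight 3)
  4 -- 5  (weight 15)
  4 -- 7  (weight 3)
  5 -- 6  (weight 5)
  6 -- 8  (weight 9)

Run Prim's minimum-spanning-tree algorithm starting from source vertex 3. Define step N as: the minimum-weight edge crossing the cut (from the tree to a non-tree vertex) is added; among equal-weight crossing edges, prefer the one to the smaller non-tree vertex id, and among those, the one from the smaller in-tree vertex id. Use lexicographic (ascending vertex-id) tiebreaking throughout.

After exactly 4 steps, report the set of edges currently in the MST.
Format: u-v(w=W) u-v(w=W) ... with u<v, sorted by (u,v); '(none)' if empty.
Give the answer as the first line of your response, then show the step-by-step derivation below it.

0-3(w=7) 0-7(w=2) 3-6(w=3) 5-6(w=5)

step 1: add edge 3-6 (w=3); MST = {3-6(w=3)}
step 2: add edge 5-6 (w=5); MST = {3-6(w=3) 5-6(w=5)}
step 3: add edge 0-3 (w=7); MST = {0-3(w=7) 3-6(w=3) 5-6(w=5)}
step 4: add edge 0-7 (w=2); MST = {0-3(w=7) 0-7(w=2) 3-6(w=3) 5-6(w=5)}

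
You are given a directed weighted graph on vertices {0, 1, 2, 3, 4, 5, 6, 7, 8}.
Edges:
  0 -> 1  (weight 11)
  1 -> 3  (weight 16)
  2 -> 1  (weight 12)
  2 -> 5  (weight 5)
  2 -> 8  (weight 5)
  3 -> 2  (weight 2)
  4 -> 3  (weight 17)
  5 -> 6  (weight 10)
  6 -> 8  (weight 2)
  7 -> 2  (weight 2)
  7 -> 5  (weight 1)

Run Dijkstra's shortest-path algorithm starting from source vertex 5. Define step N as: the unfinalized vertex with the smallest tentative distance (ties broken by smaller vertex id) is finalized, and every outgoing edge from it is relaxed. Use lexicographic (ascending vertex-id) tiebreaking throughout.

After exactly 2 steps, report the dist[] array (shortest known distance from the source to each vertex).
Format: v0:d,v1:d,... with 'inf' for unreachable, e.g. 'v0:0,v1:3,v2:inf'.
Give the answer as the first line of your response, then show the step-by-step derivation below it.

v0:inf,v1:inf,v2:inf,v3:inf,v4:inf,v5:0,v6:10,v7:inf,v8:12

step 1: dist = v0:inf,v1:inf,v2:inf,v3:inf,v4:inf,v5:0,v6:10,v7:inf,v8:inf
step 2: dist = v0:inf,v1:inf,v2:inf,v3:inf,v4:inf,v5:0,v6:10,v7:inf,v8:12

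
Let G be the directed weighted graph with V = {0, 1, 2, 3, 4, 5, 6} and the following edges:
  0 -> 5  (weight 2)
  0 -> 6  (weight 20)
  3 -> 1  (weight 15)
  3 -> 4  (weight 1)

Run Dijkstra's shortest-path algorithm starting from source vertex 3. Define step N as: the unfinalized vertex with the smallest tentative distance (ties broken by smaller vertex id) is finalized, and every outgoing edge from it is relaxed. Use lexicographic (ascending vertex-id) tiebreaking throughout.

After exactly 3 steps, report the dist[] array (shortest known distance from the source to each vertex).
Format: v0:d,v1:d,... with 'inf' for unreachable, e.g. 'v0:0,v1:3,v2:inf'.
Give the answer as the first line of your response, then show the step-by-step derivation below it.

v0:inf,v1:15,v2:inf,v3:0,v4:1,v5:inf,v6:inf

step 1: dist = v0:inf,v1:15,v2:inf,v3:0,v4:1,v5:inf,v6:inf
step 2: dist = v0:inf,v1:15,v2:inf,v3:0,v4:1,v5:inf,v6:inf
step 3: dist = v0:inf,v1:15,v2:inf,v3:0,v4:1,v5:inf,v6:inf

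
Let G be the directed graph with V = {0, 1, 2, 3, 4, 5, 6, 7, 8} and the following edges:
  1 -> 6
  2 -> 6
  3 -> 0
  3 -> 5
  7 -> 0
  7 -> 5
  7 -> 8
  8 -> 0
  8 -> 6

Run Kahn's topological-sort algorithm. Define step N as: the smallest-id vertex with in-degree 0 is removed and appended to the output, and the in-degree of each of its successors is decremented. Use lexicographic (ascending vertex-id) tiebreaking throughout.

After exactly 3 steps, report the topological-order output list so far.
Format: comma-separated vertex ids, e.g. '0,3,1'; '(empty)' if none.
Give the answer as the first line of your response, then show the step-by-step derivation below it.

1,2,3

step 1: output 1; order=[1]; indeg=(3,0,0,0,0,2,2,0,1)
step 2: output 2; order=[1,2]; indeg=(3,0,0,0,0,2,1,0,1)
step 3: output 3; order=[1,2,3]; indeg=(2,0,0,0,0,1,1,0,1)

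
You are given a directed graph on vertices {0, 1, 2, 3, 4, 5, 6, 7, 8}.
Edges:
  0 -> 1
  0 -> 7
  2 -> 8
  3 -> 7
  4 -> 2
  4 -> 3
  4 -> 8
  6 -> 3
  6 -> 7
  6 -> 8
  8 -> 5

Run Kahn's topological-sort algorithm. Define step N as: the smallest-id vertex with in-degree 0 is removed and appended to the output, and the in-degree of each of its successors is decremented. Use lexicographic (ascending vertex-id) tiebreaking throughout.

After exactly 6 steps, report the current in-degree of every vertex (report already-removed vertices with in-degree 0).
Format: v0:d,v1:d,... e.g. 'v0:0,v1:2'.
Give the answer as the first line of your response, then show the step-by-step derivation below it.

v0:0,v1:0,v2:0,v3:0,v4:0,v5:1,v6:0,v7:0,v8:0

step 1: output 0; order=[0]; indeg=(0,0,1,2,0,1,0,2,3)
step 2: output 1; order=[0,1]; indeg=(0,0,1,2,0,1,0,2,3)
step 3: output 4; order=[0,1,4]; indeg=(0,0,0,1,0,1,0,2,2)
step 4: output 2; order=[0,1,4,2]; indeg=(0,0,0,1,0,1,0,2,1)
step 5: output 6; order=[0,1,4,2,6]; indeg=(0,0,0,0,0,1,0,1,0)
step 6: output 3; order=[0,1,4,2,6,3]; indeg=(0,0,0,0,0,1,0,0,0)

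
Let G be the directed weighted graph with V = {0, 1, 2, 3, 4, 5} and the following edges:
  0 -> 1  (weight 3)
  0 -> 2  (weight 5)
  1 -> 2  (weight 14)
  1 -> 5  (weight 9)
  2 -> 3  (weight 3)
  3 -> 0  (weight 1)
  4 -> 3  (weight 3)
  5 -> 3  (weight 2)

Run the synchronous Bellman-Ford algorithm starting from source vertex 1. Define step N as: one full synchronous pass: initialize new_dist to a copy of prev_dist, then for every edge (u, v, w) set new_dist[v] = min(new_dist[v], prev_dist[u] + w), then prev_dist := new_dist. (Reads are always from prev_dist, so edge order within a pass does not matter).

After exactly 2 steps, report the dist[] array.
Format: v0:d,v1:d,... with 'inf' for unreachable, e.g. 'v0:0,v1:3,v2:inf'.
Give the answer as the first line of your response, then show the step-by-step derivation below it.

v0:inf,v1:0,v2:14,v3:11,v4:inf,v5:9

step 1: dist = v0:inf,v1:0,v2:14,v3:inf,v4:inf,v5:9
step 2: dist = v0:inf,v1:0,v2:14,v3:11,v4:inf,v5:9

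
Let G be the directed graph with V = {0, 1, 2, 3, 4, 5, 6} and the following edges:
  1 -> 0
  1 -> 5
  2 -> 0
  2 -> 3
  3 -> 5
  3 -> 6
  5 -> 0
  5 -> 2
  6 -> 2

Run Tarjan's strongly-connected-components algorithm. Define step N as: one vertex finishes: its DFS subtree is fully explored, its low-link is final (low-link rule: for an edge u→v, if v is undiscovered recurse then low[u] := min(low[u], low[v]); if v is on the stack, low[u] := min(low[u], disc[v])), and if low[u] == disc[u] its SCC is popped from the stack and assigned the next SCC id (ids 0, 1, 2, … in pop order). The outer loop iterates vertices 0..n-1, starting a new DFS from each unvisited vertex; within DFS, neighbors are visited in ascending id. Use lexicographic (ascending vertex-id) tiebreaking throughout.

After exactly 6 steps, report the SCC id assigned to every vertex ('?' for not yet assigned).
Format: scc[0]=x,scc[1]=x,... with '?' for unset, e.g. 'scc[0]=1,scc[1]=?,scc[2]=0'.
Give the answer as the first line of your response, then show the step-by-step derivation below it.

scc[0]=0,scc[1]=2,scc[2]=1,scc[3]=1,scc[4]=?,scc[5]=1,scc[6]=1

step 1: low=(low[0]=0,low[1]=?,low[2]=?,low[3]=?,low[4]=?,low[5]=?,low[6]=?); scc=(scc[0]=0,scc[1]=?,scc[2]=?,scc[3]=?,scc[4]=?,scc[5]=?,scc[6]=?)
step 2: low=(low[0]=0,low[1]=1,low[2]=3,low[3]=2,low[4]=?,low[5]=2,low[6]=3); scc=(scc[0]=0,scc[1]=?,scc[2]=?,scc[3]=?,scc[4]=?,scc[5]=?,scc[6]=?)
step 3: low=(low[0]=0,low[1]=1,low[2]=3,low[3]=2,low[4]=?,low[5]=2,low[6]=3); scc=(scc[0]=0,scc[1]=?,scc[2]=?,scc[3]=?,scc[4]=?,scc[5]=?,scc[6]=?)
step 4: low=(low[0]=0,low[1]=1,low[2]=2,low[3]=2,low[4]=?,low[5]=2,low[6]=3); scc=(scc[0]=0,scc[1]=?,scc[2]=?,scc[3]=?,scc[4]=?,scc[5]=?,scc[6]=?)
step 5: low=(low[0]=0,low[1]=1,low[2]=2,low[3]=2,low[4]=?,low[5]=2,low[6]=3); scc=(scc[0]=0,scc[1]=?,scc[2]=1,scc[3]=1,scc[4]=?,scc[5]=1,scc[6]=1)
step 6: low=(low[0]=0,low[1]=1,low[2]=2,low[3]=2,low[4]=?,low[5]=2,low[6]=3); scc=(scc[0]=0,scc[1]=2,scc[2]=1,scc[3]=1,scc[4]=?,scc[5]=1,scc[6]=1)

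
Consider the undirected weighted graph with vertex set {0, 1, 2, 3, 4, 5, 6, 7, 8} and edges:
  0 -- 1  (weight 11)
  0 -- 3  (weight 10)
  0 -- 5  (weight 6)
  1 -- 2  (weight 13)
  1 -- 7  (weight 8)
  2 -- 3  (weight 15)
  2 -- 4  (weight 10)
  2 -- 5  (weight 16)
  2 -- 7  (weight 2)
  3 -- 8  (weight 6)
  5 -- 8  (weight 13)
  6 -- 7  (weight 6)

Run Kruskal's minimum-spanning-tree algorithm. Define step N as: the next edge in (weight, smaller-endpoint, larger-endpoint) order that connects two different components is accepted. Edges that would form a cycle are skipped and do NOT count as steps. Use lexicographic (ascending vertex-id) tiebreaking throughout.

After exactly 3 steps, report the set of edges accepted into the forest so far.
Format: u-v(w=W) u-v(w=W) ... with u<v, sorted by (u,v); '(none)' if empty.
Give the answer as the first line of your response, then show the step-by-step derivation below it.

0-5(w=6) 2-7(w=2) 3-8(w=6)

step 1: add edge 2-7 (w=2); MST = {2-7(w=2)}
step 2: add edge 0-5 (w=6); MST = {0-5(w=6) 2-7(w=2)}
step 3: add edge 3-8 (w=6); MST = {0-5(w=6) 2-7(w=2) 3-8(w=6)}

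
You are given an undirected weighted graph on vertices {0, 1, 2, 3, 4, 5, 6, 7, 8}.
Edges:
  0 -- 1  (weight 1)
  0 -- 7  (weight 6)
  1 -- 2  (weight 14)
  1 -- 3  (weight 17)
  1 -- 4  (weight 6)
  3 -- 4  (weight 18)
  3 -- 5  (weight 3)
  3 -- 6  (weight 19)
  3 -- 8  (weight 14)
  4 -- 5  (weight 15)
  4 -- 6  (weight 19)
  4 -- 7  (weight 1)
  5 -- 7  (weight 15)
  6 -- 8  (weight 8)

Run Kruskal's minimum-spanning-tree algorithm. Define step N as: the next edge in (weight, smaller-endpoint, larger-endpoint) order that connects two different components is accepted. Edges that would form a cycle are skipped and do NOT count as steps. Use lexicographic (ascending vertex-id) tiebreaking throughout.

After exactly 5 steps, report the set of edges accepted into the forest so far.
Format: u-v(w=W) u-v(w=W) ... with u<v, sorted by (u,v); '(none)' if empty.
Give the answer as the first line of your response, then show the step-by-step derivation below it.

0-1(w=1) 0-7(w=6) 3-5(w=3) 4-7(w=1) 6-8(w=8)

step 1: add edge 0-1 (w=1); MST = {0-1(w=1)}
step 2: add edge 4-7 (w=1); MST = {0-1(w=1) 4-7(w=1)}
step 3: add edge 3-5 (w=3); MST = {0-1(w=1) 3-5(w=3) 4-7(w=1)}
step 4: add edge 0-7 (w=6); MST = {0-1(w=1) 0-7(w=6) 3-5(w=3) 4-7(w=1)}
step 5: add edge 6-8 (w=8); MST = {0-1(w=1) 0-7(w=6) 3-5(w=3) 4-7(w=1) 6-8(w=8)}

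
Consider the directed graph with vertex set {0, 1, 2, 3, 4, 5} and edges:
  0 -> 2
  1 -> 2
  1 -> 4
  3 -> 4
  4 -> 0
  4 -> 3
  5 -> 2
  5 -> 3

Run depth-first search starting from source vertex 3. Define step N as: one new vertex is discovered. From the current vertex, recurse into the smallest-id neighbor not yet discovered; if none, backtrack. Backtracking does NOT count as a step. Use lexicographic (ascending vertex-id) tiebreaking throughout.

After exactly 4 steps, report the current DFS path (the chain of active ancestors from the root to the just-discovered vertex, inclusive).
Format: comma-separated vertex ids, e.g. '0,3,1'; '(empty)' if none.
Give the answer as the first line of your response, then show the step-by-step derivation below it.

3,4,0,2

step 1: discover 3; path=3; order=3
step 2: discover 4; path=3>4; order=3,4
step 3: discover 0; path=3>4>0; order=3,4,0
step 4: discover 2; path=3>4>0>2; order=3,4,0,2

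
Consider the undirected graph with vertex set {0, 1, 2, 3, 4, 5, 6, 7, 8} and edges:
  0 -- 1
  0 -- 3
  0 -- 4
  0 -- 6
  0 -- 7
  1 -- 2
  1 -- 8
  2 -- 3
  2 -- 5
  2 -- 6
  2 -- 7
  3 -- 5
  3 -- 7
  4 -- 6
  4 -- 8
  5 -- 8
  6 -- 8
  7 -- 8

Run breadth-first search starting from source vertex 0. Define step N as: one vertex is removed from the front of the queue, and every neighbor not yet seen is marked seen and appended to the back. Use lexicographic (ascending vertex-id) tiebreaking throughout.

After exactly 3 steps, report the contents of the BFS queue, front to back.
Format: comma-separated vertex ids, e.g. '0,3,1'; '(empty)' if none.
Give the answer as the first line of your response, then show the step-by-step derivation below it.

4,6,7,2,8,5

step 1: dequeue 0; queue=[1,3,4,6,7]; order=0
step 2: dequeue 1; queue=[3,4,6,7,2,8]; order=0,1
step 3: dequeue 3; queue=[4,6,7,2,8,5]; order=0,1,3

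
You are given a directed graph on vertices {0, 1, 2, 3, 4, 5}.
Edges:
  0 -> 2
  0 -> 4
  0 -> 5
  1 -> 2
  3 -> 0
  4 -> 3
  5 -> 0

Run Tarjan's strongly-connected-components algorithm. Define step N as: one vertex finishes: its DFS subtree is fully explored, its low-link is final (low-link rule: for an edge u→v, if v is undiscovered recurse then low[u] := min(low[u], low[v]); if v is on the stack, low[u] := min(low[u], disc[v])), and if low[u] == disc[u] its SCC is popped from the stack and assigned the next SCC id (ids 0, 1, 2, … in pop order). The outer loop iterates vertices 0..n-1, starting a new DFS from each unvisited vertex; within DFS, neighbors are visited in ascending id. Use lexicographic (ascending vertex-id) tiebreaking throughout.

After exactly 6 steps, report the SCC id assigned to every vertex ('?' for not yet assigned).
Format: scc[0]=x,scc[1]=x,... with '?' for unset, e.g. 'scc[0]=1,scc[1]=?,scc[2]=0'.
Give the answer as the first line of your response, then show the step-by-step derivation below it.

scc[0]=1,scc[1]=2,scc[2]=0,scc[3]=1,scc[4]=1,scc[5]=1

step 1: low=(low[0]=0,low[1]=?,low[2]=1,low[3]=?,low[4]=?,low[5]=?); scc=(scc[0]=?,scc[1]=?,scc[2]=0,scc[3]=?,scc[4]=?,scc[5]=?)
step 2: low=(low[0]=0,low[1]=?,low[2]=1,low[3]=0,low[4]=2,low[5]=?); scc=(scc[0]=?,scc[1]=?,scc[2]=0,scc[3]=?,scc[4]=?,scc[5]=?)
step 3: low=(low[0]=0,low[1]=?,low[2]=1,low[3]=0,low[4]=0,low[5]=?); scc=(scc[0]=?,scc[1]=?,scc[2]=0,scc[3]=?,scc[4]=?,scc[5]=?)
step 4: low=(low[0]=0,low[1]=?,low[2]=1,low[3]=0,low[4]=0,low[5]=0); scc=(scc[0]=?,scc[1]=?,scc[2]=0,scc[3]=?,scc[4]=?,scc[5]=?)
step 5: low=(low[0]=0,low[1]=?,low[2]=1,low[3]=0,low[4]=0,low[5]=0); scc=(scc[0]=1,scc[1]=?,scc[2]=0,scc[3]=1,scc[4]=1,scc[5]=1)
step 6: low=(low[0]=0,low[1]=5,low[2]=1,low[3]=0,low[4]=0,low[5]=0); scc=(scc[0]=1,scc[1]=2,scc[2]=0,scc[3]=1,scc[4]=1,scc[5]=1)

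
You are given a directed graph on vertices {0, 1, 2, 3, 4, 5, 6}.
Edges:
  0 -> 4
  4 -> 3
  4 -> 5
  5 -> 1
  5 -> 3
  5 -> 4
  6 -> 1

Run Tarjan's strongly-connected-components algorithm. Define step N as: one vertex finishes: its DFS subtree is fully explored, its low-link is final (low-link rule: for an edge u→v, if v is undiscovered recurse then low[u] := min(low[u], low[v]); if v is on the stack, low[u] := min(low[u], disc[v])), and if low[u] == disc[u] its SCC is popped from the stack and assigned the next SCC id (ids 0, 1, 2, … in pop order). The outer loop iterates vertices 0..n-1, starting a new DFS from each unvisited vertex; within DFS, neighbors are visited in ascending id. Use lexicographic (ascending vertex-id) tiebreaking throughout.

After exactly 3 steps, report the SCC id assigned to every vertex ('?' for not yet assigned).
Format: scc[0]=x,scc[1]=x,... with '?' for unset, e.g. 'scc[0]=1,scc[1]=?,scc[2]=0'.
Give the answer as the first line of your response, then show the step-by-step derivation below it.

scc[0]=?,scc[1]=1,scc[2]=?,scc[3]=0,scc[4]=?,scc[5]=?,scc[6]=?

step 1: low=(low[0]=0,low[1]=?,low[2]=?,low[3]=2,low[4]=1,low[5]=?,low[6]=?); scc=(scc[0]=?,scc[1]=?,scc[2]=?,scc[3]=0,scc[4]=?,scc[5]=?,scc[6]=?)
step 2: low=(low[0]=0,low[1]=4,low[2]=?,low[3]=2,low[4]=1,low[5]=3,low[6]=?); scc=(scc[0]=?,scc[1]=1,scc[2]=?,scc[3]=0,scc[4]=?,scc[5]=?,scc[6]=?)
step 3: low=(low[0]=0,low[1]=4,low[2]=?,low[3]=2,low[4]=1,low[5]=1,low[6]=?); scc=(scc[0]=?,scc[1]=1,scc[2]=?,scc[3]=0,scc[4]=?,scc[5]=?,scc[6]=?)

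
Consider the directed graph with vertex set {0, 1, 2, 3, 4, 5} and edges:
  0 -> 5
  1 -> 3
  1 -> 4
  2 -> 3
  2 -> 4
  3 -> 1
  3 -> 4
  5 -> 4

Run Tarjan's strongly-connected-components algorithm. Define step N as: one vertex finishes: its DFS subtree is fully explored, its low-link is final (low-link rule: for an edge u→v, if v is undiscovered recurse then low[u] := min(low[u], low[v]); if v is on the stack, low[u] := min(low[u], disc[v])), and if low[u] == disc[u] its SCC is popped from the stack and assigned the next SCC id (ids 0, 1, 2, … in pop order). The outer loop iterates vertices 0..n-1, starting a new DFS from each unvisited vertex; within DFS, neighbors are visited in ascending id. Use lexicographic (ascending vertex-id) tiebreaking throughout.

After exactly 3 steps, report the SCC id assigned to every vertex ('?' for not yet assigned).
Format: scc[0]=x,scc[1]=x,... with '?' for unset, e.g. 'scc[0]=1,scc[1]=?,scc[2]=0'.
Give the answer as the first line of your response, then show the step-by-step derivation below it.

scc[0]=2,scc[1]=?,scc[2]=?,scc[3]=?,scc[4]=0,scc[5]=1

step 1: low=(low[0]=0,low[1]=?,low[2]=?,low[3]=?,low[4]=2,low[5]=1); scc=(scc[0]=?,scc[1]=?,scc[2]=?,scc[3]=?,scc[4]=0,scc[5]=?)
step 2: low=(low[0]=0,low[1]=?,low[2]=?,low[3]=?,low[4]=2,low[5]=1); scc=(scc[0]=?,scc[1]=?,scc[2]=?,scc[3]=?,scc[4]=0,scc[5]=1)
step 3: low=(low[0]=0,low[1]=?,low[2]=?,low[3]=?,low[4]=2,low[5]=1); scc=(scc[0]=2,scc[1]=?,scc[2]=?,scc[3]=?,scc[4]=0,scc[5]=1)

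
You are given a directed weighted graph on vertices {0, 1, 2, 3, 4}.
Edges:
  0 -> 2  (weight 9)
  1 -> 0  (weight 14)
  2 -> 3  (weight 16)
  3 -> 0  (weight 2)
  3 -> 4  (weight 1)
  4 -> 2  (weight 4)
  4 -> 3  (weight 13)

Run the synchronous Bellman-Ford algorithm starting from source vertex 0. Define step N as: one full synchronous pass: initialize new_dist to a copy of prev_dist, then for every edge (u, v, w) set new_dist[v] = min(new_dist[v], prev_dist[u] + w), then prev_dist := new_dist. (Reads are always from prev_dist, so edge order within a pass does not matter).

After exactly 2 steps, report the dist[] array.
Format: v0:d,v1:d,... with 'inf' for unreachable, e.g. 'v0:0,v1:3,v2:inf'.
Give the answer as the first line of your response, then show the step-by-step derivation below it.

v0:0,v1:inf,v2:9,v3:25,v4:inf

step 1: dist = v0:0,v1:inf,v2:9,v3:inf,v4:inf
step 2: dist = v0:0,v1:inf,v2:9,v3:25,v4:inf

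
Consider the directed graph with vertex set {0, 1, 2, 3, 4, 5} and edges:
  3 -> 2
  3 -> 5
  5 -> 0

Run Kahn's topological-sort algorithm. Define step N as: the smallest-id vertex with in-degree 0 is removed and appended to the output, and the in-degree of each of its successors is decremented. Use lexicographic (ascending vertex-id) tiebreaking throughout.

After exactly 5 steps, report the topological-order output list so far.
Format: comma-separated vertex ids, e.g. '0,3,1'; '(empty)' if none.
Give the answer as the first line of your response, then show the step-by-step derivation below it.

1,3,2,4,5

step 1: output 1; order=[1]; indeg=(1,0,1,0,0,1)
step 2: output 3; order=[1,3]; indeg=(1,0,0,0,0,0)
step 3: output 2; order=[1,3,2]; indeg=(1,0,0,0,0,0)
step 4: output 4; order=[1,3,2,4]; indeg=(1,0,0,0,0,0)
step 5: output 5; order=[1,3,2,4,5]; indeg=(0,0,0,0,0,0)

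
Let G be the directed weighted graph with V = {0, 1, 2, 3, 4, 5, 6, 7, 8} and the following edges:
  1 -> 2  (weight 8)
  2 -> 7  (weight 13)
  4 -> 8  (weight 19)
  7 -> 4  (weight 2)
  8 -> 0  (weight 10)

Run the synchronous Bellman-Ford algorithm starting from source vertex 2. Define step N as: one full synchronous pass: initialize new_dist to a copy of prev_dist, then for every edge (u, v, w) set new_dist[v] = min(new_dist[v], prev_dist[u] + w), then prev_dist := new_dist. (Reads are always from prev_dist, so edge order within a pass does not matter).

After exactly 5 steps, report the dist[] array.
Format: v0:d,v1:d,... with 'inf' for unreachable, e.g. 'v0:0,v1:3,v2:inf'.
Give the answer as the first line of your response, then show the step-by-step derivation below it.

v0:44,v1:inf,v2:0,v3:inf,v4:15,v5:inf,v6:inf,v7:13,v8:34

step 1: dist = v0:inf,v1:inf,v2:0,v3:inf,v4:inf,v5:inf,v6:inf,v7:13,v8:inf
step 2: dist = v0:inf,v1:inf,v2:0,v3:inf,v4:15,v5:inf,v6:inf,v7:13,v8:inf
step 3: dist = v0:inf,v1:inf,v2:0,v3:inf,v4:15,v5:inf,v6:inf,v7:13,v8:34
step 4: dist = v0:44,v1:inf,v2:0,v3:inf,v4:15,v5:inf,v6:inf,v7:13,v8:34
step 5: dist = v0:44,v1:inf,v2:0,v3:inf,v4:15,v5:inf,v6:inf,v7:13,v8:34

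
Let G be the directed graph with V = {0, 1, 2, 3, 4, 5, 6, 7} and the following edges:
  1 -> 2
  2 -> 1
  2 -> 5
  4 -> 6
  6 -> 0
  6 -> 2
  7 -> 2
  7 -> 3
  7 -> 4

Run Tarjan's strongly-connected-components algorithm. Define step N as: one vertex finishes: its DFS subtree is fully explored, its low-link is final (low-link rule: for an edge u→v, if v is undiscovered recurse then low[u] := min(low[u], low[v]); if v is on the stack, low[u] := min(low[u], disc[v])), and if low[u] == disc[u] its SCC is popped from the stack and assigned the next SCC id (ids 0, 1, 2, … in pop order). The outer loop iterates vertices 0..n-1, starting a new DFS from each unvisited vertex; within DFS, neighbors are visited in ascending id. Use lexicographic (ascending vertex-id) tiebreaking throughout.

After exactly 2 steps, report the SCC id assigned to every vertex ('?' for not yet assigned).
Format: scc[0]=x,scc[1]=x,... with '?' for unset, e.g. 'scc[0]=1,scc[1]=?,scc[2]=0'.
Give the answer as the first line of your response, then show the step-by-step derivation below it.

scc[0]=0,scc[1]=?,scc[2]=?,scc[3]=?,scc[4]=?,scc[5]=1,scc[6]=?,scc[7]=?

step 1: low=(low[0]=0,low[1]=?,low[2]=?,low[3]=?,low[4]=?,low[5]=?,low[6]=?,low[7]=?); scc=(scc[0]=0,scc[1]=?,scc[2]=?,scc[3]=?,scc[4]=?,scc[5]=?,scc[6]=?,scc[7]=?)
step 2: low=(low[0]=0,low[1]=1,low[2]=1,low[3]=?,low[4]=?,low[5]=3,low[6]=?,low[7]=?); scc=(scc[0]=0,scc[1]=?,scc[2]=?,scc[3]=?,scc[4]=?,scc[5]=1,scc[6]=?,scc[7]=?)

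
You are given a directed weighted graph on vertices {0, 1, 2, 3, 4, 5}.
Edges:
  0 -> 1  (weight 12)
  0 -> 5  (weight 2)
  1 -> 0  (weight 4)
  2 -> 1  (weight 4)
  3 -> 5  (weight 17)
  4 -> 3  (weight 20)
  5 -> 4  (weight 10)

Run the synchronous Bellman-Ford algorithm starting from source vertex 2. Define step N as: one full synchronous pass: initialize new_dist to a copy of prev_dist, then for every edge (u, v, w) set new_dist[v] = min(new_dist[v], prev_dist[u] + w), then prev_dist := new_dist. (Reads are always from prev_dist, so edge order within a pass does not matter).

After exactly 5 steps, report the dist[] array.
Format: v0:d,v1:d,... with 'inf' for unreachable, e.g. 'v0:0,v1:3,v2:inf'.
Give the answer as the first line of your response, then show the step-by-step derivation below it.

v0:8,v1:4,v2:0,v3:40,v4:20,v5:10

step 1: dist = v0:inf,v1:4,v2:0,v3:inf,v4:inf,v5:inf
step 2: dist = v0:8,v1:4,v2:0,v3:inf,v4:inf,v5:inf
step 3: dist = v0:8,v1:4,v2:0,v3:inf,v4:inf,v5:10
step 4: dist = v0:8,v1:4,v2:0,v3:inf,v4:20,v5:10
step 5: dist = v0:8,v1:4,v2:0,v3:40,v4:20,v5:10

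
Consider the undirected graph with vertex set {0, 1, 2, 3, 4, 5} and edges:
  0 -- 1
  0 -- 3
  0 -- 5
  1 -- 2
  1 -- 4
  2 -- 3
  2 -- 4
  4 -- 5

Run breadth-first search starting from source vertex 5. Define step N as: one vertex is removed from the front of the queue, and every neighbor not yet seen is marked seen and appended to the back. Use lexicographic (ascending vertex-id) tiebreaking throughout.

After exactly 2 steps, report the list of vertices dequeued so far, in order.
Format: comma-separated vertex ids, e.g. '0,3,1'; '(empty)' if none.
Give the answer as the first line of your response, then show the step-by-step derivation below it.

5,0

step 1: dequeue 5; queue=[0,4]; order=5
step 2: dequeue 0; queue=[4,1,3]; order=5,0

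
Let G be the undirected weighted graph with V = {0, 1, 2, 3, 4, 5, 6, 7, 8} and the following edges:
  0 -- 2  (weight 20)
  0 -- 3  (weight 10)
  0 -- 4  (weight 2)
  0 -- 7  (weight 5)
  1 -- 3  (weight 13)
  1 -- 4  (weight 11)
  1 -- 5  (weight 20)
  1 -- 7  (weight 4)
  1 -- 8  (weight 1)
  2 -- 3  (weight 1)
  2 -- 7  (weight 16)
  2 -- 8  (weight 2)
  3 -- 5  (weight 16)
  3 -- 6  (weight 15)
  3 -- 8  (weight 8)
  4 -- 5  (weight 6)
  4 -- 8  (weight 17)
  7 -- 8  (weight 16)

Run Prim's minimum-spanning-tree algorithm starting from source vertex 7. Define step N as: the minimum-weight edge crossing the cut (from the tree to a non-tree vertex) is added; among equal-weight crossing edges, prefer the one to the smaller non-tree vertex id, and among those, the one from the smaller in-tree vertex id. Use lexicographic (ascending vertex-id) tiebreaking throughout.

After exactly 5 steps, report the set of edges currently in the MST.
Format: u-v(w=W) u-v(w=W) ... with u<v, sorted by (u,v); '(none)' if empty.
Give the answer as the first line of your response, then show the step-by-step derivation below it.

0-7(w=5) 1-7(w=4) 1-8(w=1) 2-3(w=1) 2-8(w=2)

step 1: add edge 1-7 (w=4); MST = {1-7(w=4)}
step 2: add edge 1-8 (w=1); MST = {1-7(w=4) 1-8(w=1)}
step 3: add edge 2-8 (w=2); MST = {1-7(w=4) 1-8(w=1) 2-8(w=2)}
step 4: add edge 2-3 (w=1); MST = {1-7(w=4) 1-8(w=1) 2-3(w=1) 2-8(w=2)}
step 5: add edge 0-7 (w=5); MST = {0-7(w=5) 1-7(w=4) 1-8(w=1) 2-3(w=1) 2-8(w=2)}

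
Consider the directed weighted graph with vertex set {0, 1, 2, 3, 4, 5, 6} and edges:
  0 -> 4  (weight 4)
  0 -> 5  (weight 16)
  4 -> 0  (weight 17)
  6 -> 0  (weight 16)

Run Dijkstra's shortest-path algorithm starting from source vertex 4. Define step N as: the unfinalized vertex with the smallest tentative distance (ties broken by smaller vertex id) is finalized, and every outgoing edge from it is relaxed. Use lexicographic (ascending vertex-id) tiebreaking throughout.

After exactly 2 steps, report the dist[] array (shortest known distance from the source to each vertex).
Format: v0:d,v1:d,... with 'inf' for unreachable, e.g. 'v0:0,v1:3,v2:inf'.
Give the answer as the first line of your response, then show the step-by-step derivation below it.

v0:17,v1:inf,v2:inf,v3:inf,v4:0,v5:33,v6:inf

step 1: dist = v0:17,v1:inf,v2:inf,v3:inf,v4:0,v5:inf,v6:inf
step 2: dist = v0:17,v1:inf,v2:inf,v3:inf,v4:0,v5:33,v6:inf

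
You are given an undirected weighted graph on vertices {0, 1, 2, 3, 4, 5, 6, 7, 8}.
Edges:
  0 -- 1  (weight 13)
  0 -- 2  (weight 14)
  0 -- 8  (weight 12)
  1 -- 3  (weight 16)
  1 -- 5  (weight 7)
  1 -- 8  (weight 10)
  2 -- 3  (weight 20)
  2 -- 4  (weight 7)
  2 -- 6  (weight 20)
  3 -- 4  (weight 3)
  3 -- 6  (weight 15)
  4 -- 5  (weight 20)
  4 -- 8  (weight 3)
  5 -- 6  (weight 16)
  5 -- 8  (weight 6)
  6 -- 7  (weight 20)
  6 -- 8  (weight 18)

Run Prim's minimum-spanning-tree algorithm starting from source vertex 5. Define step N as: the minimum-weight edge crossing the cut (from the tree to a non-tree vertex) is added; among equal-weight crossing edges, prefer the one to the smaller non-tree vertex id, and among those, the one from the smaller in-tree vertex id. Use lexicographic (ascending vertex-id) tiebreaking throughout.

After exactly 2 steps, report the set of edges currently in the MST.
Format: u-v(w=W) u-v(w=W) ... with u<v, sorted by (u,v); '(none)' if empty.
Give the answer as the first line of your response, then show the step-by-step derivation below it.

4-8(w=3) 5-8(w=6)

step 1: add edge 5-8 (w=6); MST = {5-8(w=6)}
step 2: add edge 4-8 (w=3); MST = {4-8(w=3) 5-8(w=6)}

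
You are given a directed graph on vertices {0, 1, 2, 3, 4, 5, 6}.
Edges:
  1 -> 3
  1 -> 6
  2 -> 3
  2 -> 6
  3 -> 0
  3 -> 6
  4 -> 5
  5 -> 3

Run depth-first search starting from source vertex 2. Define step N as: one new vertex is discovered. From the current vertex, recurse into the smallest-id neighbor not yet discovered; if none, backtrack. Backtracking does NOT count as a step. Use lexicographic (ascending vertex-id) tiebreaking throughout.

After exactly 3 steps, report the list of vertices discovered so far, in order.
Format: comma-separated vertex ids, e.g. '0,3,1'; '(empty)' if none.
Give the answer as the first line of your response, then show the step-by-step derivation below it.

2,3,0

step 1: discover 2; path=2; order=2
step 2: discover 3; path=2>3; order=2,3
step 3: discover 0; path=2>3>0; order=2,3,0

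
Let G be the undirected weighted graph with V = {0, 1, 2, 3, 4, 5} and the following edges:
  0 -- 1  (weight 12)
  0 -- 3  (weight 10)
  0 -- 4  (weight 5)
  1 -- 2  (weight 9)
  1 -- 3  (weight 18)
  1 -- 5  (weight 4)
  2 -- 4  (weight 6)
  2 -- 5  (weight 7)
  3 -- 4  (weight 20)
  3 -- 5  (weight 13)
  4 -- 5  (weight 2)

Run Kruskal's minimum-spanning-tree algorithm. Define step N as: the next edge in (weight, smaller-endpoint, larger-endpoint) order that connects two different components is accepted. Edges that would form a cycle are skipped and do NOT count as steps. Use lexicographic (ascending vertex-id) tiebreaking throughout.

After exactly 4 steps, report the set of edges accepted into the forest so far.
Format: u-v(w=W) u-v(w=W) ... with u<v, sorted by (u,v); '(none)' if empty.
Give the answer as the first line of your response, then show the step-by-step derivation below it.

0-4(w=5) 1-5(w=4) 2-4(w=6) 4-5(w=2)

step 1: add edge 4-5 (w=2); MST = {4-5(w=2)}
step 2: add edge 1-5 (w=4); MST = {1-5(w=4) 4-5(w=2)}
step 3: add edge 0-4 (w=5); MST = {0-4(w=5) 1-5(w=4) 4-5(w=2)}
step 4: add edge 2-4 (w=6); MST = {0-4(w=5) 1-5(w=4) 2-4(w=6) 4-5(w=2)}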